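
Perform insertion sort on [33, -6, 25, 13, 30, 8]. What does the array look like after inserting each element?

First element 33 is already 'sorted'
Insert -6: shifted 1 elements -> [-6, 33, 25, 13, 30, 8]
Insert 25: shifted 1 elements -> [-6, 25, 33, 13, 30, 8]
Insert 13: shifted 2 elements -> [-6, 13, 25, 33, 30, 8]
Insert 30: shifted 1 elements -> [-6, 13, 25, 30, 33, 8]
Insert 8: shifted 4 elements -> [-6, 8, 13, 25, 30, 33]


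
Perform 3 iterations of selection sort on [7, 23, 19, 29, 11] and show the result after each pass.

Pass 1: Select minimum 7 at index 0, swap -> [7, 23, 19, 29, 11]
Pass 2: Select minimum 11 at index 4, swap -> [7, 11, 19, 29, 23]
Pass 3: Select minimum 19 at index 2, swap -> [7, 11, 19, 29, 23]


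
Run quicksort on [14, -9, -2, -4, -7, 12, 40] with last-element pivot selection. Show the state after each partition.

Partition 1: pivot=40 at index 6 -> [14, -9, -2, -4, -7, 12, 40]
Partition 2: pivot=12 at index 4 -> [-9, -2, -4, -7, 12, 14, 40]
Partition 3: pivot=-7 at index 1 -> [-9, -7, -4, -2, 12, 14, 40]
Partition 4: pivot=-2 at index 3 -> [-9, -7, -4, -2, 12, 14, 40]


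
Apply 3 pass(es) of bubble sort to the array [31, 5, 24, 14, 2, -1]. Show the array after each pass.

After pass 1: [5, 24, 14, 2, -1, 31] (5 swaps)
After pass 2: [5, 14, 2, -1, 24, 31] (3 swaps)
After pass 3: [5, 2, -1, 14, 24, 31] (2 swaps)
Total swaps: 10


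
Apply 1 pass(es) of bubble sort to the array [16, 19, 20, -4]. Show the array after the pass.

After pass 1: [16, 19, -4, 20] (1 swaps)
Total swaps: 1


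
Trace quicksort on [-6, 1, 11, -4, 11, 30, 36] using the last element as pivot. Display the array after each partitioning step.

Partition 1: pivot=36 at index 6 -> [-6, 1, 11, -4, 11, 30, 36]
Partition 2: pivot=30 at index 5 -> [-6, 1, 11, -4, 11, 30, 36]
Partition 3: pivot=11 at index 4 -> [-6, 1, 11, -4, 11, 30, 36]
Partition 4: pivot=-4 at index 1 -> [-6, -4, 11, 1, 11, 30, 36]
Partition 5: pivot=1 at index 2 -> [-6, -4, 1, 11, 11, 30, 36]


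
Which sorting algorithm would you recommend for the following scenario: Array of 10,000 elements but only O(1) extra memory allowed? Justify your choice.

Best choice: Heapsort
Reason: Heapsort rearranges the array in place using O(1) auxiliary space and still guarantees O(n log n) time; quicksort partitions in place but needs Theta(log n) stack space for recursion (O(n) in the worst case), and mergesort requires O(n) auxiliary space


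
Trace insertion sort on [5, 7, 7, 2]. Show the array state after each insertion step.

First element 5 is already 'sorted'
Insert 7: shifted 0 elements -> [5, 7, 7, 2]
Insert 7: shifted 0 elements -> [5, 7, 7, 2]
Insert 2: shifted 3 elements -> [2, 5, 7, 7]


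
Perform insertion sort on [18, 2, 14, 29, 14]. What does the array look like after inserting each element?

First element 18 is already 'sorted'
Insert 2: shifted 1 elements -> [2, 18, 14, 29, 14]
Insert 14: shifted 1 elements -> [2, 14, 18, 29, 14]
Insert 29: shifted 0 elements -> [2, 14, 18, 29, 14]
Insert 14: shifted 2 elements -> [2, 14, 14, 18, 29]


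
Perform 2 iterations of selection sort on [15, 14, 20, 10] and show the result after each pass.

Pass 1: Select minimum 10 at index 3, swap -> [10, 14, 20, 15]
Pass 2: Select minimum 14 at index 1, swap -> [10, 14, 20, 15]


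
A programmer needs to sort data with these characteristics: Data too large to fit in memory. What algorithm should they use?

Best choice: External merge sort
Reason: Minimizes disk I/O by sequential reads/writes


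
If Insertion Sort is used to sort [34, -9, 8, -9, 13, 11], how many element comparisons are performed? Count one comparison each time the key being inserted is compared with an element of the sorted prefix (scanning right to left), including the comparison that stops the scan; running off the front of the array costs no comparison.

Insert -9: 34 > -9 (shift), reached front = 1 comparison(s) -> [-9, 34, 8, -9, 13, 11]
Insert 8: 34 > 8 (shift), -9 <= 8 (stop) = 2 comparison(s) -> [-9, 8, 34, -9, 13, 11]
Insert -9: 34 > -9 (shift), 8 > -9 (shift), -9 <= -9 (stop) = 3 comparison(s) -> [-9, -9, 8, 34, 13, 11]
Insert 13: 34 > 13 (shift), 8 <= 13 (stop) = 2 comparison(s) -> [-9, -9, 8, 13, 34, 11]
Insert 11: 34 > 11 (shift), 13 > 11 (shift), 8 <= 11 (stop) = 3 comparison(s) -> [-9, -9, 8, 11, 13, 34]
Total comparisons: 1 + 2 + 3 + 2 + 3 = 11


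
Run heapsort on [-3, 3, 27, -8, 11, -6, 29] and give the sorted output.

Build heap: [29, 11, 27, -8, 3, -6, -3]
Extract 29: [27, 11, -3, -8, 3, -6, 29]
Extract 27: [11, 3, -3, -8, -6, 27, 29]
Extract 11: [3, -6, -3, -8, 11, 27, 29]
Extract 3: [-3, -6, -8, 3, 11, 27, 29]
Extract -3: [-6, -8, -3, 3, 11, 27, 29]
Extract -6: [-8, -6, -3, 3, 11, 27, 29]


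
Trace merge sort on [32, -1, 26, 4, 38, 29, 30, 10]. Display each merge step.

Divide and conquer:
  Merge [32] + [-1] -> [-1, 32]
  Merge [26] + [4] -> [4, 26]
  Merge [-1, 32] + [4, 26] -> [-1, 4, 26, 32]
  Merge [38] + [29] -> [29, 38]
  Merge [30] + [10] -> [10, 30]
  Merge [29, 38] + [10, 30] -> [10, 29, 30, 38]
  Merge [-1, 4, 26, 32] + [10, 29, 30, 38] -> [-1, 4, 10, 26, 29, 30, 32, 38]


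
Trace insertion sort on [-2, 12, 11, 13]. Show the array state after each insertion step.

First element -2 is already 'sorted'
Insert 12: shifted 0 elements -> [-2, 12, 11, 13]
Insert 11: shifted 1 elements -> [-2, 11, 12, 13]
Insert 13: shifted 0 elements -> [-2, 11, 12, 13]


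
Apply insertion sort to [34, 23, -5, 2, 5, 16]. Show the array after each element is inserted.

First element 34 is already 'sorted'
Insert 23: shifted 1 elements -> [23, 34, -5, 2, 5, 16]
Insert -5: shifted 2 elements -> [-5, 23, 34, 2, 5, 16]
Insert 2: shifted 2 elements -> [-5, 2, 23, 34, 5, 16]
Insert 5: shifted 2 elements -> [-5, 2, 5, 23, 34, 16]
Insert 16: shifted 2 elements -> [-5, 2, 5, 16, 23, 34]


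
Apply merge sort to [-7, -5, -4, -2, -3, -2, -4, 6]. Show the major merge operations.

Divide and conquer:
  Merge [-7] + [-5] -> [-7, -5]
  Merge [-4] + [-2] -> [-4, -2]
  Merge [-7, -5] + [-4, -2] -> [-7, -5, -4, -2]
  Merge [-3] + [-2] -> [-3, -2]
  Merge [-4] + [6] -> [-4, 6]
  Merge [-3, -2] + [-4, 6] -> [-4, -3, -2, 6]
  Merge [-7, -5, -4, -2] + [-4, -3, -2, 6] -> [-7, -5, -4, -4, -3, -2, -2, 6]


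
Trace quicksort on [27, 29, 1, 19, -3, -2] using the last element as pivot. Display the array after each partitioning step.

Partition 1: pivot=-2 at index 1 -> [-3, -2, 1, 19, 27, 29]
Partition 2: pivot=29 at index 5 -> [-3, -2, 1, 19, 27, 29]
Partition 3: pivot=27 at index 4 -> [-3, -2, 1, 19, 27, 29]
Partition 4: pivot=19 at index 3 -> [-3, -2, 1, 19, 27, 29]


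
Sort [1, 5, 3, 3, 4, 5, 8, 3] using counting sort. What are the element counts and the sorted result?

Count array: [0, 1, 0, 3, 1, 2, 0, 0, 1]
(count[i] = number of elements equal to i)
Cumulative count: [0, 1, 1, 4, 5, 7, 7, 7, 8]
Sorted: [1, 3, 3, 3, 4, 5, 5, 8]


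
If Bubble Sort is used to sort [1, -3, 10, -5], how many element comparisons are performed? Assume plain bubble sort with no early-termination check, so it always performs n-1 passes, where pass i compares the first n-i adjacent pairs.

Pass 1: compare adjacent pairs (0,1)..(2,3) = 3 comparison(s), 2 swap(s) -> [-3, 1, -5, 10]
Pass 2: compare adjacent pairs (0,1)..(1,2) = 2 comparison(s), 1 swap(s) -> [-3, -5, 1, 10]
Pass 3: compare adjacent pairs (0,1)..(0,1) = 1 comparison(s), 1 swap(s) -> [-5, -3, 1, 10]
Total comparisons: 3 + 2 + 1 = 6


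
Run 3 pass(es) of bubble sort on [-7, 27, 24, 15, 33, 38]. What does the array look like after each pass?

After pass 1: [-7, 24, 15, 27, 33, 38] (2 swaps)
After pass 2: [-7, 15, 24, 27, 33, 38] (1 swaps)
After pass 3: [-7, 15, 24, 27, 33, 38] (0 swaps)
Total swaps: 3


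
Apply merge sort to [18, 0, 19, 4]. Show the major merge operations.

Divide and conquer:
  Merge [18] + [0] -> [0, 18]
  Merge [19] + [4] -> [4, 19]
  Merge [0, 18] + [4, 19] -> [0, 4, 18, 19]


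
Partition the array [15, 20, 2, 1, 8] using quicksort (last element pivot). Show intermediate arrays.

Partition 1: pivot=8 at index 2 -> [2, 1, 8, 20, 15]
Partition 2: pivot=1 at index 0 -> [1, 2, 8, 20, 15]
Partition 3: pivot=15 at index 3 -> [1, 2, 8, 15, 20]


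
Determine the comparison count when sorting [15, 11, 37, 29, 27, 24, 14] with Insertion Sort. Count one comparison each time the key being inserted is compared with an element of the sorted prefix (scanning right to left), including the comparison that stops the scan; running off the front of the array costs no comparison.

Insert 11: 15 > 11 (shift), reached front = 1 comparison(s) -> [11, 15, 37, 29, 27, 24, 14]
Insert 37: 15 <= 37 (stop) = 1 comparison(s) -> [11, 15, 37, 29, 27, 24, 14]
Insert 29: 37 > 29 (shift), 15 <= 29 (stop) = 2 comparison(s) -> [11, 15, 29, 37, 27, 24, 14]
Insert 27: 37 > 27 (shift), 29 > 27 (shift), 15 <= 27 (stop) = 3 comparison(s) -> [11, 15, 27, 29, 37, 24, 14]
Insert 24: 37 > 24 (shift), 29 > 24 (shift), 27 > 24 (shift), 15 <= 24 (stop) = 4 comparison(s) -> [11, 15, 24, 27, 29, 37, 14]
Insert 14: 37 > 14 (shift), 29 > 14 (shift), 27 > 14 (shift), 24 > 14 (shift), 15 > 14 (shift), 11 <= 14 (stop) = 6 comparison(s) -> [11, 14, 15, 24, 27, 29, 37]
Total comparisons: 1 + 1 + 2 + 3 + 4 + 6 = 17


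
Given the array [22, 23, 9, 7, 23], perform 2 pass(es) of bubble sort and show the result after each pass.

After pass 1: [22, 9, 7, 23, 23] (2 swaps)
After pass 2: [9, 7, 22, 23, 23] (2 swaps)
Total swaps: 4


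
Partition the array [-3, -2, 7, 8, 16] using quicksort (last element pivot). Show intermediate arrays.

Partition 1: pivot=16 at index 4 -> [-3, -2, 7, 8, 16]
Partition 2: pivot=8 at index 3 -> [-3, -2, 7, 8, 16]
Partition 3: pivot=7 at index 2 -> [-3, -2, 7, 8, 16]
Partition 4: pivot=-2 at index 1 -> [-3, -2, 7, 8, 16]


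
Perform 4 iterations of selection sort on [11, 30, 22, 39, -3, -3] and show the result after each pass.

Pass 1: Select minimum -3 at index 4, swap -> [-3, 30, 22, 39, 11, -3]
Pass 2: Select minimum -3 at index 5, swap -> [-3, -3, 22, 39, 11, 30]
Pass 3: Select minimum 11 at index 4, swap -> [-3, -3, 11, 39, 22, 30]
Pass 4: Select minimum 22 at index 4, swap -> [-3, -3, 11, 22, 39, 30]


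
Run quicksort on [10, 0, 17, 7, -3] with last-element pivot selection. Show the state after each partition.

Partition 1: pivot=-3 at index 0 -> [-3, 0, 17, 7, 10]
Partition 2: pivot=10 at index 3 -> [-3, 0, 7, 10, 17]
Partition 3: pivot=7 at index 2 -> [-3, 0, 7, 10, 17]


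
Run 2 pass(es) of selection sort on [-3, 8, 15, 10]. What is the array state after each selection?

Pass 1: Select minimum -3 at index 0, swap -> [-3, 8, 15, 10]
Pass 2: Select minimum 8 at index 1, swap -> [-3, 8, 15, 10]


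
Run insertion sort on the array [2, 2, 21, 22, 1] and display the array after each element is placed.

First element 2 is already 'sorted'
Insert 2: shifted 0 elements -> [2, 2, 21, 22, 1]
Insert 21: shifted 0 elements -> [2, 2, 21, 22, 1]
Insert 22: shifted 0 elements -> [2, 2, 21, 22, 1]
Insert 1: shifted 4 elements -> [1, 2, 2, 21, 22]


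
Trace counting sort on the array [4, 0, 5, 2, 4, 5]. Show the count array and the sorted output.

Count array: [1, 0, 1, 0, 2, 2]
(count[i] = number of elements equal to i)
Cumulative count: [1, 1, 2, 2, 4, 6]
Sorted: [0, 2, 4, 4, 5, 5]


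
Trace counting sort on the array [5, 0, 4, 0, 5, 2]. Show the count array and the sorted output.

Count array: [2, 0, 1, 0, 1, 2]
(count[i] = number of elements equal to i)
Cumulative count: [2, 2, 3, 3, 4, 6]
Sorted: [0, 0, 2, 4, 5, 5]


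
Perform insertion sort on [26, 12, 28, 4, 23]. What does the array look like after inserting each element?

First element 26 is already 'sorted'
Insert 12: shifted 1 elements -> [12, 26, 28, 4, 23]
Insert 28: shifted 0 elements -> [12, 26, 28, 4, 23]
Insert 4: shifted 3 elements -> [4, 12, 26, 28, 23]
Insert 23: shifted 2 elements -> [4, 12, 23, 26, 28]


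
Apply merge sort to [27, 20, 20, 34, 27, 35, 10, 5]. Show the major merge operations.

Divide and conquer:
  Merge [27] + [20] -> [20, 27]
  Merge [20] + [34] -> [20, 34]
  Merge [20, 27] + [20, 34] -> [20, 20, 27, 34]
  Merge [27] + [35] -> [27, 35]
  Merge [10] + [5] -> [5, 10]
  Merge [27, 35] + [5, 10] -> [5, 10, 27, 35]
  Merge [20, 20, 27, 34] + [5, 10, 27, 35] -> [5, 10, 20, 20, 27, 27, 34, 35]


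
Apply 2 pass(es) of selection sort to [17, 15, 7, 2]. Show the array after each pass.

Pass 1: Select minimum 2 at index 3, swap -> [2, 15, 7, 17]
Pass 2: Select minimum 7 at index 2, swap -> [2, 7, 15, 17]


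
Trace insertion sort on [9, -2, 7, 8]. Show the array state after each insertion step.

First element 9 is already 'sorted'
Insert -2: shifted 1 elements -> [-2, 9, 7, 8]
Insert 7: shifted 1 elements -> [-2, 7, 9, 8]
Insert 8: shifted 1 elements -> [-2, 7, 8, 9]


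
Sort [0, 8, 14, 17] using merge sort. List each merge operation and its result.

Divide and conquer:
  Merge [0] + [8] -> [0, 8]
  Merge [14] + [17] -> [14, 17]
  Merge [0, 8] + [14, 17] -> [0, 8, 14, 17]


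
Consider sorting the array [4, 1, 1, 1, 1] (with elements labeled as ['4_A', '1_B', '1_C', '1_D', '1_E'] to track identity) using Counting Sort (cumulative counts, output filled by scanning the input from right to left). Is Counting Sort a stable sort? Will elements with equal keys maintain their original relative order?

Trace Counting Sort on the labeled array (the key is the number; the letter only tracks identity):
  Counts for values 0..4: [0, 4, 0, 0, 1]
  Cumulative counts: [0, 4, 4, 4, 5]
  Scan right to left: place 1_E at output index 3
  Scan right to left: place 1_D at output index 2
  Scan right to left: place 1_C at output index 1
  Scan right to left: place 1_B at output index 0
  Scan right to left: place 4_A at output index 4
  Output: [1_B, 1_C, 1_D, 1_E, 4_A]
Equal keys:
  value 1: originally 1_B, 1_C, 1_D, 1_E; after sorting 1_B, 1_C, 1_D, 1_E -> order preserved
All equal keys kept their original relative order. Counting Sort is stable: scanning the input right to left with decreasing cumulative counts places later duplicates at later output positions.
Answer: Stable


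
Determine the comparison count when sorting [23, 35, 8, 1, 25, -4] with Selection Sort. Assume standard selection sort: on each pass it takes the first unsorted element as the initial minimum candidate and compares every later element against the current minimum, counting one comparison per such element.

Pass 1: scan indices 1..5 for the minimum = 5 comparison(s); min is -4, place at index 0 -> [-4, 35, 8, 1, 25, 23]
Pass 2: scan indices 2..5 for the minimum = 4 comparison(s); min is 1, place at index 1 -> [-4, 1, 8, 35, 25, 23]
Pass 3: scan indices 3..5 for the minimum = 3 comparison(s); min is 8, place at index 2 -> [-4, 1, 8, 35, 25, 23]
Pass 4: scan indices 4..5 for the minimum = 2 comparison(s); min is 23, place at index 3 -> [-4, 1, 8, 23, 25, 35]
Pass 5: scan indices 5..5 for the minimum = 1 comparison(s); min is 25, place at index 4 -> [-4, 1, 8, 23, 25, 35]
Selection sort always scans the whole unsorted suffix, so the count is (n-1) + (n-2) + ... + 1 = n(n-1)/2 = 6*5/2 = 15 regardless of the input order.
Total comparisons: 5 + 4 + 3 + 2 + 1 = 15


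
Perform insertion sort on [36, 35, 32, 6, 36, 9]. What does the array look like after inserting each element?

First element 36 is already 'sorted'
Insert 35: shifted 1 elements -> [35, 36, 32, 6, 36, 9]
Insert 32: shifted 2 elements -> [32, 35, 36, 6, 36, 9]
Insert 6: shifted 3 elements -> [6, 32, 35, 36, 36, 9]
Insert 36: shifted 0 elements -> [6, 32, 35, 36, 36, 9]
Insert 9: shifted 4 elements -> [6, 9, 32, 35, 36, 36]


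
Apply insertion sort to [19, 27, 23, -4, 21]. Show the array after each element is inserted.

First element 19 is already 'sorted'
Insert 27: shifted 0 elements -> [19, 27, 23, -4, 21]
Insert 23: shifted 1 elements -> [19, 23, 27, -4, 21]
Insert -4: shifted 3 elements -> [-4, 19, 23, 27, 21]
Insert 21: shifted 2 elements -> [-4, 19, 21, 23, 27]


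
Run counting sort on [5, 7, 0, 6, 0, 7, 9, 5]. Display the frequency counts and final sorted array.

Count array: [2, 0, 0, 0, 0, 2, 1, 2, 0, 1]
(count[i] = number of elements equal to i)
Cumulative count: [2, 2, 2, 2, 2, 4, 5, 7, 7, 8]
Sorted: [0, 0, 5, 5, 6, 7, 7, 9]


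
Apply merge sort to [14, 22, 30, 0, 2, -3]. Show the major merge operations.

Divide and conquer:
  Merge [22] + [30] -> [22, 30]
  Merge [14] + [22, 30] -> [14, 22, 30]
  Merge [2] + [-3] -> [-3, 2]
  Merge [0] + [-3, 2] -> [-3, 0, 2]
  Merge [14, 22, 30] + [-3, 0, 2] -> [-3, 0, 2, 14, 22, 30]


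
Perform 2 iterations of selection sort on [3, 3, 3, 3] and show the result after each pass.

Pass 1: Select minimum 3 at index 0, swap -> [3, 3, 3, 3]
Pass 2: Select minimum 3 at index 1, swap -> [3, 3, 3, 3]


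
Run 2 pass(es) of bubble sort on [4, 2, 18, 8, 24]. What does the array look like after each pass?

After pass 1: [2, 4, 8, 18, 24] (2 swaps)
After pass 2: [2, 4, 8, 18, 24] (0 swaps)
Total swaps: 2


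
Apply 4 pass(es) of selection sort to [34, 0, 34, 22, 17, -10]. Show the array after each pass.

Pass 1: Select minimum -10 at index 5, swap -> [-10, 0, 34, 22, 17, 34]
Pass 2: Select minimum 0 at index 1, swap -> [-10, 0, 34, 22, 17, 34]
Pass 3: Select minimum 17 at index 4, swap -> [-10, 0, 17, 22, 34, 34]
Pass 4: Select minimum 22 at index 3, swap -> [-10, 0, 17, 22, 34, 34]


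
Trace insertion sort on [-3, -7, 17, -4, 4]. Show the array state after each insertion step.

First element -3 is already 'sorted'
Insert -7: shifted 1 elements -> [-7, -3, 17, -4, 4]
Insert 17: shifted 0 elements -> [-7, -3, 17, -4, 4]
Insert -4: shifted 2 elements -> [-7, -4, -3, 17, 4]
Insert 4: shifted 1 elements -> [-7, -4, -3, 4, 17]


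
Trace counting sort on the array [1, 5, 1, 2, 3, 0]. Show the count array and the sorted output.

Count array: [1, 2, 1, 1, 0, 1]
(count[i] = number of elements equal to i)
Cumulative count: [1, 3, 4, 5, 5, 6]
Sorted: [0, 1, 1, 2, 3, 5]


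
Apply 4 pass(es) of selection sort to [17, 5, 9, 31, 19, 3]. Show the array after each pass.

Pass 1: Select minimum 3 at index 5, swap -> [3, 5, 9, 31, 19, 17]
Pass 2: Select minimum 5 at index 1, swap -> [3, 5, 9, 31, 19, 17]
Pass 3: Select minimum 9 at index 2, swap -> [3, 5, 9, 31, 19, 17]
Pass 4: Select minimum 17 at index 5, swap -> [3, 5, 9, 17, 19, 31]


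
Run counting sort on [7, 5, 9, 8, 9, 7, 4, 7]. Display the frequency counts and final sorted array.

Count array: [0, 0, 0, 0, 1, 1, 0, 3, 1, 2]
(count[i] = number of elements equal to i)
Cumulative count: [0, 0, 0, 0, 1, 2, 2, 5, 6, 8]
Sorted: [4, 5, 7, 7, 7, 8, 9, 9]


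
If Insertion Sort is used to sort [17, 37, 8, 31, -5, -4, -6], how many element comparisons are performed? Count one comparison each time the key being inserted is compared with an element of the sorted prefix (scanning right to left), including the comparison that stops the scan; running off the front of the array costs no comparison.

Insert 37: 17 <= 37 (stop) = 1 comparison(s) -> [17, 37, 8, 31, -5, -4, -6]
Insert 8: 37 > 8 (shift), 17 > 8 (shift), reached front = 2 comparison(s) -> [8, 17, 37, 31, -5, -4, -6]
Insert 31: 37 > 31 (shift), 17 <= 31 (stop) = 2 comparison(s) -> [8, 17, 31, 37, -5, -4, -6]
Insert -5: 37 > -5 (shift), 31 > -5 (shift), 17 > -5 (shift), 8 > -5 (shift), reached front = 4 comparison(s) -> [-5, 8, 17, 31, 37, -4, -6]
Insert -4: 37 > -4 (shift), 31 > -4 (shift), 17 > -4 (shift), 8 > -4 (shift), -5 <= -4 (stop) = 5 comparison(s) -> [-5, -4, 8, 17, 31, 37, -6]
Insert -6: 37 > -6 (shift), 31 > -6 (shift), 17 > -6 (shift), 8 > -6 (shift), -4 > -6 (shift), -5 > -6 (shift), reached front = 6 comparison(s) -> [-6, -5, -4, 8, 17, 31, 37]
Total comparisons: 1 + 2 + 2 + 4 + 5 + 6 = 20


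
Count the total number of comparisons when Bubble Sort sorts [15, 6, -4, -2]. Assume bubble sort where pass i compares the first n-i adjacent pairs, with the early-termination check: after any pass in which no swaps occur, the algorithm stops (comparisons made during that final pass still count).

Pass 1: compare adjacent pairs (0,1)..(2,3) = 3 comparison(s), 3 swap(s) -> [6, -4, -2, 15]
Pass 2: compare adjacent pairs (0,1)..(1,2) = 2 comparison(s), 2 swap(s) -> [-4, -2, 6, 15]
Pass 3: compare adjacent pairs (0,1)..(0,1) = 1 comparison(s), 0 swap(s) -> [-4, -2, 6, 15]
No swaps in this pass, so bubble sort stops here.
Total comparisons: 3 + 2 + 1 = 6


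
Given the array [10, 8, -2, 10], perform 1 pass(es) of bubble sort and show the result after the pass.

After pass 1: [8, -2, 10, 10] (2 swaps)
Total swaps: 2


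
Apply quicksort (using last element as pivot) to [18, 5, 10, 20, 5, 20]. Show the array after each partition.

Partition 1: pivot=20 at index 5 -> [18, 5, 10, 20, 5, 20]
Partition 2: pivot=5 at index 1 -> [5, 5, 10, 20, 18, 20]
Partition 3: pivot=18 at index 3 -> [5, 5, 10, 18, 20, 20]


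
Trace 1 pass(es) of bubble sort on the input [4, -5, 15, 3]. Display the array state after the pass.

After pass 1: [-5, 4, 3, 15] (2 swaps)
Total swaps: 2


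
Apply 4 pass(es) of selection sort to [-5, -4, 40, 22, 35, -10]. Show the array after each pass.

Pass 1: Select minimum -10 at index 5, swap -> [-10, -4, 40, 22, 35, -5]
Pass 2: Select minimum -5 at index 5, swap -> [-10, -5, 40, 22, 35, -4]
Pass 3: Select minimum -4 at index 5, swap -> [-10, -5, -4, 22, 35, 40]
Pass 4: Select minimum 22 at index 3, swap -> [-10, -5, -4, 22, 35, 40]


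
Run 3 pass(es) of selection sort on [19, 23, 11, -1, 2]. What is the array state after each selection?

Pass 1: Select minimum -1 at index 3, swap -> [-1, 23, 11, 19, 2]
Pass 2: Select minimum 2 at index 4, swap -> [-1, 2, 11, 19, 23]
Pass 3: Select minimum 11 at index 2, swap -> [-1, 2, 11, 19, 23]


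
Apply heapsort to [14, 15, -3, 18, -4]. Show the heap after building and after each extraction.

Build heap: [18, 15, -3, 14, -4]
Extract 18: [15, 14, -3, -4, 18]
Extract 15: [14, -4, -3, 15, 18]
Extract 14: [-3, -4, 14, 15, 18]
Extract -3: [-4, -3, 14, 15, 18]


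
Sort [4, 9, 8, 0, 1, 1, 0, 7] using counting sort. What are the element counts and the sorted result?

Count array: [2, 2, 0, 0, 1, 0, 0, 1, 1, 1]
(count[i] = number of elements equal to i)
Cumulative count: [2, 4, 4, 4, 5, 5, 5, 6, 7, 8]
Sorted: [0, 0, 1, 1, 4, 7, 8, 9]


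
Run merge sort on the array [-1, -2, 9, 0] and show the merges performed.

Divide and conquer:
  Merge [-1] + [-2] -> [-2, -1]
  Merge [9] + [0] -> [0, 9]
  Merge [-2, -1] + [0, 9] -> [-2, -1, 0, 9]


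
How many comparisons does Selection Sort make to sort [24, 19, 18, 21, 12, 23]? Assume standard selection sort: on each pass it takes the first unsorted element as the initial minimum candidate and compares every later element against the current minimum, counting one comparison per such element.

Pass 1: scan indices 1..5 for the minimum = 5 comparison(s); min is 12, place at index 0 -> [12, 19, 18, 21, 24, 23]
Pass 2: scan indices 2..5 for the minimum = 4 comparison(s); min is 18, place at index 1 -> [12, 18, 19, 21, 24, 23]
Pass 3: scan indices 3..5 for the minimum = 3 comparison(s); min is 19, place at index 2 -> [12, 18, 19, 21, 24, 23]
Pass 4: scan indices 4..5 for the minimum = 2 comparison(s); min is 21, place at index 3 -> [12, 18, 19, 21, 24, 23]
Pass 5: scan indices 5..5 for the minimum = 1 comparison(s); min is 23, place at index 4 -> [12, 18, 19, 21, 23, 24]
Selection sort always scans the whole unsorted suffix, so the count is (n-1) + (n-2) + ... + 1 = n(n-1)/2 = 6*5/2 = 15 regardless of the input order.
Total comparisons: 5 + 4 + 3 + 2 + 1 = 15


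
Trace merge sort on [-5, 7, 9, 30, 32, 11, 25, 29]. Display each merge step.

Divide and conquer:
  Merge [-5] + [7] -> [-5, 7]
  Merge [9] + [30] -> [9, 30]
  Merge [-5, 7] + [9, 30] -> [-5, 7, 9, 30]
  Merge [32] + [11] -> [11, 32]
  Merge [25] + [29] -> [25, 29]
  Merge [11, 32] + [25, 29] -> [11, 25, 29, 32]
  Merge [-5, 7, 9, 30] + [11, 25, 29, 32] -> [-5, 7, 9, 11, 25, 29, 30, 32]


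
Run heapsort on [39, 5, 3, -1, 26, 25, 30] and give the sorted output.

Build heap: [39, 26, 30, -1, 5, 25, 3]
Extract 39: [30, 26, 25, -1, 5, 3, 39]
Extract 30: [26, 5, 25, -1, 3, 30, 39]
Extract 26: [25, 5, 3, -1, 26, 30, 39]
Extract 25: [5, -1, 3, 25, 26, 30, 39]
Extract 5: [3, -1, 5, 25, 26, 30, 39]
Extract 3: [-1, 3, 5, 25, 26, 30, 39]


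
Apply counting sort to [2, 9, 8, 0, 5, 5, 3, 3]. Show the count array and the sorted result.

Count array: [1, 0, 1, 2, 0, 2, 0, 0, 1, 1]
(count[i] = number of elements equal to i)
Cumulative count: [1, 1, 2, 4, 4, 6, 6, 6, 7, 8]
Sorted: [0, 2, 3, 3, 5, 5, 8, 9]


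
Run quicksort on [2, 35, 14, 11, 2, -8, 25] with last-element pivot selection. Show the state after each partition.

Partition 1: pivot=25 at index 5 -> [2, 14, 11, 2, -8, 25, 35]
Partition 2: pivot=-8 at index 0 -> [-8, 14, 11, 2, 2, 25, 35]
Partition 3: pivot=2 at index 2 -> [-8, 2, 2, 14, 11, 25, 35]
Partition 4: pivot=11 at index 3 -> [-8, 2, 2, 11, 14, 25, 35]


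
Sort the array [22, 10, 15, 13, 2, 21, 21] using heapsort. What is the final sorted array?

Build heap: [22, 13, 21, 10, 2, 15, 21]
Extract 22: [21, 13, 21, 10, 2, 15, 22]
Extract 21: [21, 13, 15, 10, 2, 21, 22]
Extract 21: [15, 13, 2, 10, 21, 21, 22]
Extract 15: [13, 10, 2, 15, 21, 21, 22]
Extract 13: [10, 2, 13, 15, 21, 21, 22]
Extract 10: [2, 10, 13, 15, 21, 21, 22]


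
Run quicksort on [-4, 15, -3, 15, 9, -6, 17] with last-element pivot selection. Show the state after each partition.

Partition 1: pivot=17 at index 6 -> [-4, 15, -3, 15, 9, -6, 17]
Partition 2: pivot=-6 at index 0 -> [-6, 15, -3, 15, 9, -4, 17]
Partition 3: pivot=-4 at index 1 -> [-6, -4, -3, 15, 9, 15, 17]
Partition 4: pivot=15 at index 5 -> [-6, -4, -3, 15, 9, 15, 17]
Partition 5: pivot=9 at index 3 -> [-6, -4, -3, 9, 15, 15, 17]


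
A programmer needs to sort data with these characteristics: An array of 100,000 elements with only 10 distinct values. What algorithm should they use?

Best choice: 3-way quicksort or Counting sort
Reason: 3-way (Dutch national flag) partitioning groups every copy of the pivot together, so with only d=10 distinct keys quicksort finishes in O(n log d) expected time, which is effectively linear; counting sort runs in O(n + k) where k is the size of the key range (not the number of distinct values), so it is linear when the 10 values are integers drawn from a small known range


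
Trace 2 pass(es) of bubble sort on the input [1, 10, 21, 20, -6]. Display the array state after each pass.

After pass 1: [1, 10, 20, -6, 21] (2 swaps)
After pass 2: [1, 10, -6, 20, 21] (1 swaps)
Total swaps: 3


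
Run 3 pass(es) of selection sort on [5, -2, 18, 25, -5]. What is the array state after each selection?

Pass 1: Select minimum -5 at index 4, swap -> [-5, -2, 18, 25, 5]
Pass 2: Select minimum -2 at index 1, swap -> [-5, -2, 18, 25, 5]
Pass 3: Select minimum 5 at index 4, swap -> [-5, -2, 5, 25, 18]


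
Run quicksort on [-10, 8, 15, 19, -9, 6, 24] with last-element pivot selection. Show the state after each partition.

Partition 1: pivot=24 at index 6 -> [-10, 8, 15, 19, -9, 6, 24]
Partition 2: pivot=6 at index 2 -> [-10, -9, 6, 19, 8, 15, 24]
Partition 3: pivot=-9 at index 1 -> [-10, -9, 6, 19, 8, 15, 24]
Partition 4: pivot=15 at index 4 -> [-10, -9, 6, 8, 15, 19, 24]


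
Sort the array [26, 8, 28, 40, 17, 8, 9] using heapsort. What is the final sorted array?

Build heap: [40, 26, 28, 8, 17, 8, 9]
Extract 40: [28, 26, 9, 8, 17, 8, 40]
Extract 28: [26, 17, 9, 8, 8, 28, 40]
Extract 26: [17, 8, 9, 8, 26, 28, 40]
Extract 17: [9, 8, 8, 17, 26, 28, 40]
Extract 9: [8, 8, 9, 17, 26, 28, 40]
Extract 8: [8, 8, 9, 17, 26, 28, 40]


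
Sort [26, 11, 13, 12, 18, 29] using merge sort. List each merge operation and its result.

Divide and conquer:
  Merge [11] + [13] -> [11, 13]
  Merge [26] + [11, 13] -> [11, 13, 26]
  Merge [18] + [29] -> [18, 29]
  Merge [12] + [18, 29] -> [12, 18, 29]
  Merge [11, 13, 26] + [12, 18, 29] -> [11, 12, 13, 18, 26, 29]


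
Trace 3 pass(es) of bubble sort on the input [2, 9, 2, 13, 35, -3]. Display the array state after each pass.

After pass 1: [2, 2, 9, 13, -3, 35] (2 swaps)
After pass 2: [2, 2, 9, -3, 13, 35] (1 swaps)
After pass 3: [2, 2, -3, 9, 13, 35] (1 swaps)
Total swaps: 4


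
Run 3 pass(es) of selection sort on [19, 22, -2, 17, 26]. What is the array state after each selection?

Pass 1: Select minimum -2 at index 2, swap -> [-2, 22, 19, 17, 26]
Pass 2: Select minimum 17 at index 3, swap -> [-2, 17, 19, 22, 26]
Pass 3: Select minimum 19 at index 2, swap -> [-2, 17, 19, 22, 26]


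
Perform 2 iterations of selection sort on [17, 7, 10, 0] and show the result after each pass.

Pass 1: Select minimum 0 at index 3, swap -> [0, 7, 10, 17]
Pass 2: Select minimum 7 at index 1, swap -> [0, 7, 10, 17]


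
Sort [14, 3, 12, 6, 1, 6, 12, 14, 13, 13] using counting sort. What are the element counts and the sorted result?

Count array: [0, 1, 0, 1, 0, 0, 2, 0, 0, 0, 0, 0, 2, 2, 2]
(count[i] = number of elements equal to i)
Cumulative count: [0, 1, 1, 2, 2, 2, 4, 4, 4, 4, 4, 4, 6, 8, 10]
Sorted: [1, 3, 6, 6, 12, 12, 13, 13, 14, 14]


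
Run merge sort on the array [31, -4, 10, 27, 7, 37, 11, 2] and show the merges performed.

Divide and conquer:
  Merge [31] + [-4] -> [-4, 31]
  Merge [10] + [27] -> [10, 27]
  Merge [-4, 31] + [10, 27] -> [-4, 10, 27, 31]
  Merge [7] + [37] -> [7, 37]
  Merge [11] + [2] -> [2, 11]
  Merge [7, 37] + [2, 11] -> [2, 7, 11, 37]
  Merge [-4, 10, 27, 31] + [2, 7, 11, 37] -> [-4, 2, 7, 10, 11, 27, 31, 37]


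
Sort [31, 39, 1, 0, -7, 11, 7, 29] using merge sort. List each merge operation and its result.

Divide and conquer:
  Merge [31] + [39] -> [31, 39]
  Merge [1] + [0] -> [0, 1]
  Merge [31, 39] + [0, 1] -> [0, 1, 31, 39]
  Merge [-7] + [11] -> [-7, 11]
  Merge [7] + [29] -> [7, 29]
  Merge [-7, 11] + [7, 29] -> [-7, 7, 11, 29]
  Merge [0, 1, 31, 39] + [-7, 7, 11, 29] -> [-7, 0, 1, 7, 11, 29, 31, 39]


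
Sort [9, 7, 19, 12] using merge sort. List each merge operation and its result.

Divide and conquer:
  Merge [9] + [7] -> [7, 9]
  Merge [19] + [12] -> [12, 19]
  Merge [7, 9] + [12, 19] -> [7, 9, 12, 19]


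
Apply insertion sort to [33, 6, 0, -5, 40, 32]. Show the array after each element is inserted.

First element 33 is already 'sorted'
Insert 6: shifted 1 elements -> [6, 33, 0, -5, 40, 32]
Insert 0: shifted 2 elements -> [0, 6, 33, -5, 40, 32]
Insert -5: shifted 3 elements -> [-5, 0, 6, 33, 40, 32]
Insert 40: shifted 0 elements -> [-5, 0, 6, 33, 40, 32]
Insert 32: shifted 2 elements -> [-5, 0, 6, 32, 33, 40]


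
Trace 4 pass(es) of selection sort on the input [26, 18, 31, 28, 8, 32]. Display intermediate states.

Pass 1: Select minimum 8 at index 4, swap -> [8, 18, 31, 28, 26, 32]
Pass 2: Select minimum 18 at index 1, swap -> [8, 18, 31, 28, 26, 32]
Pass 3: Select minimum 26 at index 4, swap -> [8, 18, 26, 28, 31, 32]
Pass 4: Select minimum 28 at index 3, swap -> [8, 18, 26, 28, 31, 32]


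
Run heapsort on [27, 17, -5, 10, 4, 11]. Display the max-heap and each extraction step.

Build heap: [27, 17, 11, 10, 4, -5]
Extract 27: [17, 10, 11, -5, 4, 27]
Extract 17: [11, 10, 4, -5, 17, 27]
Extract 11: [10, -5, 4, 11, 17, 27]
Extract 10: [4, -5, 10, 11, 17, 27]
Extract 4: [-5, 4, 10, 11, 17, 27]


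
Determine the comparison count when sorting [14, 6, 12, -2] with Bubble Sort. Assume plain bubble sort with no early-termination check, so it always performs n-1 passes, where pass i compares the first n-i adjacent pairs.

Pass 1: compare adjacent pairs (0,1)..(2,3) = 3 comparison(s), 3 swap(s) -> [6, 12, -2, 14]
Pass 2: compare adjacent pairs (0,1)..(1,2) = 2 comparison(s), 1 swap(s) -> [6, -2, 12, 14]
Pass 3: compare adjacent pairs (0,1)..(0,1) = 1 comparison(s), 1 swap(s) -> [-2, 6, 12, 14]
Total comparisons: 3 + 2 + 1 = 6


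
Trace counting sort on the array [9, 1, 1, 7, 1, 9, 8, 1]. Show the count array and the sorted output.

Count array: [0, 4, 0, 0, 0, 0, 0, 1, 1, 2]
(count[i] = number of elements equal to i)
Cumulative count: [0, 4, 4, 4, 4, 4, 4, 5, 6, 8]
Sorted: [1, 1, 1, 1, 7, 8, 9, 9]


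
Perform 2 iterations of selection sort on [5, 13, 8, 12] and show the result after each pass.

Pass 1: Select minimum 5 at index 0, swap -> [5, 13, 8, 12]
Pass 2: Select minimum 8 at index 2, swap -> [5, 8, 13, 12]


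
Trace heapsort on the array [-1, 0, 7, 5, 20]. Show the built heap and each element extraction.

Build heap: [20, 5, 7, -1, 0]
Extract 20: [7, 5, 0, -1, 20]
Extract 7: [5, -1, 0, 7, 20]
Extract 5: [0, -1, 5, 7, 20]
Extract 0: [-1, 0, 5, 7, 20]


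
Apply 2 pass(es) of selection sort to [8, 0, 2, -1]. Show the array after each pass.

Pass 1: Select minimum -1 at index 3, swap -> [-1, 0, 2, 8]
Pass 2: Select minimum 0 at index 1, swap -> [-1, 0, 2, 8]


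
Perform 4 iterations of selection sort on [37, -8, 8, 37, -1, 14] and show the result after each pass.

Pass 1: Select minimum -8 at index 1, swap -> [-8, 37, 8, 37, -1, 14]
Pass 2: Select minimum -1 at index 4, swap -> [-8, -1, 8, 37, 37, 14]
Pass 3: Select minimum 8 at index 2, swap -> [-8, -1, 8, 37, 37, 14]
Pass 4: Select minimum 14 at index 5, swap -> [-8, -1, 8, 14, 37, 37]


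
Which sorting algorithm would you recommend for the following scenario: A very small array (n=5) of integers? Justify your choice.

Best choice: Insertion sort
Reason: For tiny inputs the O(n^2) overhead is negligible and insertion sort has minimal constant factors


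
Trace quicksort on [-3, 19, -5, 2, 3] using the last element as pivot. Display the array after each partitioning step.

Partition 1: pivot=3 at index 3 -> [-3, -5, 2, 3, 19]
Partition 2: pivot=2 at index 2 -> [-3, -5, 2, 3, 19]
Partition 3: pivot=-5 at index 0 -> [-5, -3, 2, 3, 19]


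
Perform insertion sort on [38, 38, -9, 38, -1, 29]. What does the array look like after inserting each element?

First element 38 is already 'sorted'
Insert 38: shifted 0 elements -> [38, 38, -9, 38, -1, 29]
Insert -9: shifted 2 elements -> [-9, 38, 38, 38, -1, 29]
Insert 38: shifted 0 elements -> [-9, 38, 38, 38, -1, 29]
Insert -1: shifted 3 elements -> [-9, -1, 38, 38, 38, 29]
Insert 29: shifted 3 elements -> [-9, -1, 29, 38, 38, 38]


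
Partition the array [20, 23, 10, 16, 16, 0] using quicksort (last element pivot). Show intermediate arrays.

Partition 1: pivot=0 at index 0 -> [0, 23, 10, 16, 16, 20]
Partition 2: pivot=20 at index 4 -> [0, 10, 16, 16, 20, 23]
Partition 3: pivot=16 at index 3 -> [0, 10, 16, 16, 20, 23]
Partition 4: pivot=16 at index 2 -> [0, 10, 16, 16, 20, 23]


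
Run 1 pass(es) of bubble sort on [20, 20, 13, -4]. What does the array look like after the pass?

After pass 1: [20, 13, -4, 20] (2 swaps)
Total swaps: 2


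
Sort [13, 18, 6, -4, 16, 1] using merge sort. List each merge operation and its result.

Divide and conquer:
  Merge [18] + [6] -> [6, 18]
  Merge [13] + [6, 18] -> [6, 13, 18]
  Merge [16] + [1] -> [1, 16]
  Merge [-4] + [1, 16] -> [-4, 1, 16]
  Merge [6, 13, 18] + [-4, 1, 16] -> [-4, 1, 6, 13, 16, 18]


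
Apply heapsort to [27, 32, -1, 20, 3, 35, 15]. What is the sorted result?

Build heap: [35, 32, 27, 20, 3, -1, 15]
Extract 35: [32, 20, 27, 15, 3, -1, 35]
Extract 32: [27, 20, -1, 15, 3, 32, 35]
Extract 27: [20, 15, -1, 3, 27, 32, 35]
Extract 20: [15, 3, -1, 20, 27, 32, 35]
Extract 15: [3, -1, 15, 20, 27, 32, 35]
Extract 3: [-1, 3, 15, 20, 27, 32, 35]


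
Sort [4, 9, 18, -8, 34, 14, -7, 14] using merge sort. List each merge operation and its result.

Divide and conquer:
  Merge [4] + [9] -> [4, 9]
  Merge [18] + [-8] -> [-8, 18]
  Merge [4, 9] + [-8, 18] -> [-8, 4, 9, 18]
  Merge [34] + [14] -> [14, 34]
  Merge [-7] + [14] -> [-7, 14]
  Merge [14, 34] + [-7, 14] -> [-7, 14, 14, 34]
  Merge [-8, 4, 9, 18] + [-7, 14, 14, 34] -> [-8, -7, 4, 9, 14, 14, 18, 34]


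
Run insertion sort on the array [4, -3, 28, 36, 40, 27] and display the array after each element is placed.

First element 4 is already 'sorted'
Insert -3: shifted 1 elements -> [-3, 4, 28, 36, 40, 27]
Insert 28: shifted 0 elements -> [-3, 4, 28, 36, 40, 27]
Insert 36: shifted 0 elements -> [-3, 4, 28, 36, 40, 27]
Insert 40: shifted 0 elements -> [-3, 4, 28, 36, 40, 27]
Insert 27: shifted 3 elements -> [-3, 4, 27, 28, 36, 40]


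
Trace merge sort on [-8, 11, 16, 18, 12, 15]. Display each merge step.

Divide and conquer:
  Merge [11] + [16] -> [11, 16]
  Merge [-8] + [11, 16] -> [-8, 11, 16]
  Merge [12] + [15] -> [12, 15]
  Merge [18] + [12, 15] -> [12, 15, 18]
  Merge [-8, 11, 16] + [12, 15, 18] -> [-8, 11, 12, 15, 16, 18]


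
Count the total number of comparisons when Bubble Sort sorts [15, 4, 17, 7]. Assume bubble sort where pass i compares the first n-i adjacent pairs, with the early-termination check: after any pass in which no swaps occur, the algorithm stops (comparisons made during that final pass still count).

Pass 1: compare adjacent pairs (0,1)..(2,3) = 3 comparison(s), 2 swap(s) -> [4, 15, 7, 17]
Pass 2: compare adjacent pairs (0,1)..(1,2) = 2 comparison(s), 1 swap(s) -> [4, 7, 15, 17]
Pass 3: compare adjacent pairs (0,1)..(0,1) = 1 comparison(s), 0 swap(s) -> [4, 7, 15, 17]
No swaps in this pass, so bubble sort stops here.
Total comparisons: 3 + 2 + 1 = 6


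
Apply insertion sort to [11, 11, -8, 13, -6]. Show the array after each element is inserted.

First element 11 is already 'sorted'
Insert 11: shifted 0 elements -> [11, 11, -8, 13, -6]
Insert -8: shifted 2 elements -> [-8, 11, 11, 13, -6]
Insert 13: shifted 0 elements -> [-8, 11, 11, 13, -6]
Insert -6: shifted 3 elements -> [-8, -6, 11, 11, 13]


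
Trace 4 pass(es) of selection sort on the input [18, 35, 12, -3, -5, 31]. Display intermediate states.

Pass 1: Select minimum -5 at index 4, swap -> [-5, 35, 12, -3, 18, 31]
Pass 2: Select minimum -3 at index 3, swap -> [-5, -3, 12, 35, 18, 31]
Pass 3: Select minimum 12 at index 2, swap -> [-5, -3, 12, 35, 18, 31]
Pass 4: Select minimum 18 at index 4, swap -> [-5, -3, 12, 18, 35, 31]


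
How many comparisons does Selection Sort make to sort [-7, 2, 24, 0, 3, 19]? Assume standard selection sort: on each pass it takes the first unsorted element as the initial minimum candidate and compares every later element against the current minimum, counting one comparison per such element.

Pass 1: scan indices 1..5 for the minimum = 5 comparison(s); min is -7, place at index 0 -> [-7, 2, 24, 0, 3, 19]
Pass 2: scan indices 2..5 for the minimum = 4 comparison(s); min is 0, place at index 1 -> [-7, 0, 24, 2, 3, 19]
Pass 3: scan indices 3..5 for the minimum = 3 comparison(s); min is 2, place at index 2 -> [-7, 0, 2, 24, 3, 19]
Pass 4: scan indices 4..5 for the minimum = 2 comparison(s); min is 3, place at index 3 -> [-7, 0, 2, 3, 24, 19]
Pass 5: scan indices 5..5 for the minimum = 1 comparison(s); min is 19, place at index 4 -> [-7, 0, 2, 3, 19, 24]
Selection sort always scans the whole unsorted suffix, so the count is (n-1) + (n-2) + ... + 1 = n(n-1)/2 = 6*5/2 = 15 regardless of the input order.
Total comparisons: 5 + 4 + 3 + 2 + 1 = 15


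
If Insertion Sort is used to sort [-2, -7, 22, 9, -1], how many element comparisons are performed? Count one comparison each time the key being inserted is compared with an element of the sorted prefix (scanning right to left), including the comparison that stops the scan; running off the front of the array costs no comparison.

Insert -7: -2 > -7 (shift), reached front = 1 comparison(s) -> [-7, -2, 22, 9, -1]
Insert 22: -2 <= 22 (stop) = 1 comparison(s) -> [-7, -2, 22, 9, -1]
Insert 9: 22 > 9 (shift), -2 <= 9 (stop) = 2 comparison(s) -> [-7, -2, 9, 22, -1]
Insert -1: 22 > -1 (shift), 9 > -1 (shift), -2 <= -1 (stop) = 3 comparison(s) -> [-7, -2, -1, 9, 22]
Total comparisons: 1 + 1 + 2 + 3 = 7


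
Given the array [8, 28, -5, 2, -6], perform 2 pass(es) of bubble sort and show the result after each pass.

After pass 1: [8, -5, 2, -6, 28] (3 swaps)
After pass 2: [-5, 2, -6, 8, 28] (3 swaps)
Total swaps: 6
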